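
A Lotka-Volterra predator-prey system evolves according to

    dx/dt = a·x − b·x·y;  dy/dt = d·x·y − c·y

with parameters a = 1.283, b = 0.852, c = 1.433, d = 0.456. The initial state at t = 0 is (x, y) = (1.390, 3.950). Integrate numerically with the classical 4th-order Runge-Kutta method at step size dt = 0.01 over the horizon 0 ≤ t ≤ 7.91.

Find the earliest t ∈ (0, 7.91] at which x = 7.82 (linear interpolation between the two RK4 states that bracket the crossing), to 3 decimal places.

t = 3.971

t=0.000: state=(1.390, 3.950)
step 1 (dt=0.01): k1=(-2.895, -3.157), k2=(-2.846, -3.170), k3=(-2.846, -3.170), k4=(-2.798, -3.182); state += dt/6·(k1+2k2+2k3+k4)
t=0.010: state=(1.362, 3.918)
t=0.020: state=(1.334, 3.886)
t=0.030: state=(1.307, 3.854)
continuing one RK4 step at a time; state shown every 50 steps (Δt=0.5):
t=0.500: state=(0.691, 2.394)
t=1.000: state=(0.603, 1.348)
t=1.500: state=(0.740, 0.764)
t=2.000: state=(1.091, 0.458)
t=2.500: state=(1.768, 0.307)
t=3.000: state=(2.988, 0.255)
t=3.500: state=(5.062, 0.306)
t=3.970: state=(7.814, 0.615)
next step: t=3.980: state=(7.873, 0.628) — x has crossed 7.82
linear interpolation between t=3.970 (7.81435) and t=3.980 (7.87344) → t≈3.971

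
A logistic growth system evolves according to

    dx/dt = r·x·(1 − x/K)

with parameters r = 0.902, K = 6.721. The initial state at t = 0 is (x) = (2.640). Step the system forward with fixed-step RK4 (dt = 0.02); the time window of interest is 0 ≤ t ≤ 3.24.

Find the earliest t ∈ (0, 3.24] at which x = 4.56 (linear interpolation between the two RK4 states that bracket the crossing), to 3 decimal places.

t=0.000: state=(2.640)
step 1 (dt=0.02): k1=(1.446), k2=(1.449), k3=(1.449), k4=(1.451); state += dt/6·(k1+2k2+2k3+k4)
t=0.020: state=(2.669)
t=0.040: state=(2.698)
t=0.060: state=(2.727)
continuing one RK4 step at a time; state shown every 10 steps (Δt=0.2):
t=0.200: state=(2.934)
t=0.400: state=(3.235)
t=0.600: state=(3.538)
t=0.800: state=(3.838)
t=1.000: state=(4.130)
t=1.200: state=(4.411)
t=1.300: state=(4.546)
next step: t=1.320: state=(4.572) — x has crossed 4.56
linear interpolation between t=1.300 (4.54573) and t=1.320 (4.57219) → t≈1.311

t = 1.311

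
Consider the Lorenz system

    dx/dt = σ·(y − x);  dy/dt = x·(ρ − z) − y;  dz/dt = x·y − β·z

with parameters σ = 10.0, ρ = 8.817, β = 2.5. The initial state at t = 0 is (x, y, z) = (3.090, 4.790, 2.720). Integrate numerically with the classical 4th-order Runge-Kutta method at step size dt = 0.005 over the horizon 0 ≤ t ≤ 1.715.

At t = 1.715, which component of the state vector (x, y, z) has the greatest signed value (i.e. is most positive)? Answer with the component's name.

largest component: z

t=0.000: state=(3.090, 4.790, 2.720)
step 1 (dt=0.005): k1=(17.000, 14.050, 8.001), k2=(16.926, 14.211, 8.265), k3=(16.932, 14.207, 8.263), k4=(16.864, 14.364, 8.529); state += dt/6·(k1+2k2+2k3+k4)
t=0.005: state=(3.175, 4.861, 2.761)
t=0.010: state=(3.259, 4.934, 2.805)
t=0.015: state=(3.342, 5.008, 2.852)
continuing one RK4 step at a time; state shown every 20 steps (Δt=0.1):
t=0.100: state=(4.737, 6.373, 4.095)
t=0.200: state=(6.269, 7.578, 6.690)
t=0.300: state=(7.056, 7.189, 9.730)
t=0.400: state=(6.468, 5.250, 11.381)
t=0.500: state=(4.966, 3.374, 11.012)
t=0.600: state=(3.564, 2.424, 9.627)
t=0.700: state=(2.726, 2.174, 8.113)
t=0.800: state=(2.409, 2.298, 6.813)
t=0.900: state=(2.461, 2.660, 5.832)
t=1.000: state=(2.787, 3.234, 5.223)
t=1.100: state=(3.345, 4.008, 5.052)
t=1.200: state=(4.093, 4.907, 5.412)
t=1.300: state=(4.917, 5.710, 6.360)
t=1.400: state=(5.578, 6.052, 7.734)
t=1.500: state=(5.779, 5.688, 9.025)
t=1.600: state=(5.417, 4.828, 9.652)
t=1.700: state=(4.720, 3.978, 9.479)
t=1.715: state=(4.609, 3.876, 9.400)
compare at T: x=4.609, y=3.876, z=9.400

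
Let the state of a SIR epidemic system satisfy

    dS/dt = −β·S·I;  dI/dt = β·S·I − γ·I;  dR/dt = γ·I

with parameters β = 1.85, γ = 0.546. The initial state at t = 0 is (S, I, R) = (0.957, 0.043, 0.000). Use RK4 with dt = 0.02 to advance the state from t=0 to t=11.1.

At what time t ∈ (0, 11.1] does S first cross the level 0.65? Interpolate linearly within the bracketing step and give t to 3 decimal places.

t=0.000: state=(0.957, 0.043, 0.000)
step 1 (dt=0.02): k1=(-0.076, 0.053, 0.023), k2=(-0.077, 0.053, 0.024), k3=(-0.077, 0.053, 0.024), k4=(-0.078, 0.054, 0.024); state += dt/6·(k1+2k2+2k3+k4)
t=0.020: state=(0.955, 0.044, 0.000)
t=0.040: state=(0.954, 0.045, 0.001)
t=0.060: state=(0.952, 0.046, 0.001)
continuing one RK4 step at a time; state shown every 25 steps (Δt=0.5):
t=0.500: state=(0.906, 0.078, 0.016)
t=1.000: state=(0.824, 0.132, 0.044)
t=1.500: state=(0.706, 0.204, 0.090)
t=1.700: state=(0.651, 0.235, 0.114)
next step: t=1.720: state=(0.645, 0.238, 0.116) — S has crossed 0.65
linear interpolation between t=1.700 (0.65087) and t=1.720 (0.64519) → t≈1.703

t = 1.703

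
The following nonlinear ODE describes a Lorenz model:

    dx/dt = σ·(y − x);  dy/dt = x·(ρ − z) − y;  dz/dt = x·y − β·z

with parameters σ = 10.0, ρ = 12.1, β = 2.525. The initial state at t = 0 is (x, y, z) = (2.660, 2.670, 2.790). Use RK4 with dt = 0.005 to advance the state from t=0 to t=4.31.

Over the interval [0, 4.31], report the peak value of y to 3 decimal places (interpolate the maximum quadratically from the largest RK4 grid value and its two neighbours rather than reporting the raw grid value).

t=0.000: state=(2.660, 2.670, 2.790)
step 1 (dt=0.005): k1=(0.100, 22.095, 0.057), k2=(0.650, 22.041, 0.205), k3=(0.635, 22.053, 0.207), k4=(1.171, 22.011, 0.357); state += dt/6·(k1+2k2+2k3+k4)
t=0.005: state=(2.663, 2.780, 2.791)
t=0.010: state=(2.672, 2.890, 2.794)
t=0.015: state=(2.685, 3.000, 2.798)
continuing one RK4 step at a time; state shown every 40 steps (Δt=0.2):
t=0.200: state=(5.504, 7.931, 5.088)
t=0.400: state=(9.165, 8.831, 15.216)
t=0.600: state=(4.472, 1.937, 14.611)
t=0.800: state=(1.859, 1.532, 9.448)
t=1.000: state=(2.204, 2.794, 6.338)
t=1.200: state=(4.291, 5.828, 6.033)
t=1.400: state=(7.606, 8.742, 11.287)
t=1.600: state=(6.453, 4.549, 14.953)
t=1.800: state=(3.380, 2.583, 11.323)
t=2.000: state=(3.104, 3.502, 8.236)
t=2.200: state=(4.721, 5.883, 7.861)
t=2.400: state=(6.925, 7.549, 11.472)
t=2.600: state=(6.116, 4.926, 13.714)
t=2.800: state=(4.067, 3.485, 11.305)
t=3.000: state=(3.918, 4.287, 9.103)
t=3.200: state=(5.246, 6.093, 9.277)
t=3.400: state=(6.485, 6.627, 11.892)
t=3.600: state=(5.616, 4.831, 12.724)
t=3.800: state=(4.401, 4.110, 10.965)
t=4.000: state=(4.524, 4.893, 9.663)
t=4.200: state=(5.553, 6.087, 10.272)
t=4.310: state=(6.009, 6.259, 11.260)
largest grid value and its neighbours: y(0.315)=10.37292, y(0.320)=10.38149, y(0.325)=10.37797
parabola through these three points peaks at t≈0.321 with y≈10.38175

max y = 10.382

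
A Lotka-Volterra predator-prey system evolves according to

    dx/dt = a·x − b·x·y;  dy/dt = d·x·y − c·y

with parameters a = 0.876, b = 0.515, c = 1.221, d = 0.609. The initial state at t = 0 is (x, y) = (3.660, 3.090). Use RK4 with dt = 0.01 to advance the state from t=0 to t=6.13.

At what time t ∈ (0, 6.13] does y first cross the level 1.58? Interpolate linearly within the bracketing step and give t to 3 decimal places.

t = 2.197

t=0.000: state=(3.660, 3.090)
step 1 (dt=0.01): k1=(-2.618, 3.115), k2=(-2.638, 3.105), k3=(-2.638, 3.105), k4=(-2.657, 3.096); state += dt/6·(k1+2k2+2k3+k4)
t=0.010: state=(3.634, 3.121)
t=0.020: state=(3.607, 3.152)
t=0.030: state=(3.580, 3.183)
continuing one RK4 step at a time; state shown every 20 steps (Δt=0.2):
t=0.200: state=(3.078, 3.652)
t=0.400: state=(2.466, 4.008)
t=0.600: state=(1.931, 4.099)
t=0.800: state=(1.517, 3.957)
t=1.000: state=(1.220, 3.657)
t=1.200: state=(1.016, 3.280)
t=1.400: state=(0.882, 2.883)
t=1.600: state=(0.796, 2.500)
t=1.800: state=(0.747, 2.151)
t=2.000: state=(0.725, 1.842)
t=2.190: state=(0.724, 1.588)
next step: t=2.200: state=(0.725, 1.576) — y has crossed 1.58
linear interpolation between t=2.190 (1.58834) and t=2.200 (1.57600) → t≈2.197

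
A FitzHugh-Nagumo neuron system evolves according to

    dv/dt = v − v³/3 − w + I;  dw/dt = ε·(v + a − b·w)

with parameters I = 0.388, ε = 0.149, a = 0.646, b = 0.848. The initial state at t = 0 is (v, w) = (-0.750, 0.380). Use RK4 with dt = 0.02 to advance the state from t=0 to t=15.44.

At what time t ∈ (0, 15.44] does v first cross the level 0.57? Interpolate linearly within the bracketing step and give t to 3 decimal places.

t=0.000: state=(-0.750, 0.380)
step 1 (dt=0.02): k1=(-0.601, -0.064), k2=(-0.603, -0.064), k3=(-0.603, -0.064), k4=(-0.605, -0.065); state += dt/6·(k1+2k2+2k3+k4)
t=0.020: state=(-0.762, 0.379)
t=0.040: state=(-0.774, 0.377)
t=0.060: state=(-0.786, 0.376)
continuing one RK4 step at a time; state shown every 25 steps (Δt=0.5):
t=0.500: state=(-1.062, 0.338)
t=1.000: state=(-1.330, 0.277)
t=1.500: state=(-1.488, 0.204)
t=2.000: state=(-1.549, 0.128)
t=2.500: state=(-1.552, 0.055)
t=3.000: state=(-1.528, -0.013)
t=3.500: state=(-1.492, -0.075)
t=4.000: state=(-1.451, -0.130)
t=4.500: state=(-1.408, -0.178)
t=5.000: state=(-1.363, -0.221)
t=5.500: state=(-1.318, -0.258)
t=6.000: state=(-1.272, -0.289)
t=6.500: state=(-1.227, -0.314)
t=7.000: state=(-1.181, -0.336)
t=7.500: state=(-1.135, -0.352)
t=8.000: state=(-1.089, -0.364)
t=8.500: state=(-1.042, -0.372)
t=9.000: state=(-0.994, -0.376)
t=9.500: state=(-0.944, -0.376)
t=10.000: state=(-0.893, -0.373)
t=10.500: state=(-0.838, -0.366)
t=11.000: state=(-0.780, -0.355)
t=11.500: state=(-0.716, -0.341)
t=12.000: state=(-0.644, -0.323)
t=12.500: state=(-0.559, -0.300)
t=13.000: state=(-0.454, -0.271)
t=13.500: state=(-0.317, -0.236)
t=14.000: state=(-0.127, -0.191)
t=14.500: state=(0.150, -0.133)
t=15.000: state=(0.553, -0.053)
next step: t=15.020: state=(0.572, -0.049) — v has crossed 0.57
linear interpolation between t=15.000 (0.55289) and t=15.020 (0.57174) → t≈15.018

t = 15.018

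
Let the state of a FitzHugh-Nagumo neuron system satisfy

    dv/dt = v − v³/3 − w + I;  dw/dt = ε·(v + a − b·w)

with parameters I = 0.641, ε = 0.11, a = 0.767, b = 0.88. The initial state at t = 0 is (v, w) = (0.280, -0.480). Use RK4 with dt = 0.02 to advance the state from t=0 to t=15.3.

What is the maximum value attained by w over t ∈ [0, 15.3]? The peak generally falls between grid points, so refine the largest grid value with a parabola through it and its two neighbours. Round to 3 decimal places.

t=0.000: state=(0.280, -0.480)
step 1 (dt=0.02): k1=(1.394, 0.162), k2=(1.405, 0.163), k3=(1.405, 0.163), k4=(1.416, 0.164); state += dt/6·(k1+2k2+2k3+k4)
t=0.020: state=(0.308, -0.477)
t=0.040: state=(0.337, -0.473)
t=0.060: state=(0.366, -0.470)
continuing one RK4 step at a time; state shown every 25 steps (Δt=0.5):
t=0.500: state=(1.083, -0.380)
t=1.000: state=(1.749, -0.243)
t=1.500: state=(1.970, -0.089)
t=2.000: state=(1.985, 0.063)
t=2.500: state=(1.950, 0.207)
t=3.000: state=(1.903, 0.342)
t=3.500: state=(1.855, 0.468)
t=4.000: state=(1.805, 0.585)
t=4.500: state=(1.755, 0.694)
t=5.000: state=(1.705, 0.796)
t=5.500: state=(1.654, 0.889)
t=6.000: state=(1.602, 0.976)
t=6.500: state=(1.550, 1.056)
t=7.000: state=(1.496, 1.129)
t=7.500: state=(1.442, 1.195)
t=8.000: state=(1.385, 1.256)
t=8.500: state=(1.326, 1.311)
t=9.000: state=(1.264, 1.359)
t=9.500: state=(1.198, 1.402)
t=10.000: state=(1.127, 1.440)
t=10.500: state=(1.048, 1.471)
t=11.000: state=(0.960, 1.497)
t=11.500: state=(0.855, 1.516)
t=12.000: state=(0.728, 1.528)
t=12.500: state=(0.561, 1.532)
t=13.000: state=(0.325, 1.525)
t=13.500: state=(-0.034, 1.503)
t=14.000: state=(-0.594, 1.457)
t=14.500: state=(-1.295, 1.378)
t=15.000: state=(-1.768, 1.270)
t=15.300: state=(-1.880, 1.199)
largest grid value and its neighbours: w(12.420)=1.53210, w(12.440)=1.53211, w(12.460)=1.53211
parabola through these three points peaks at t≈12.446 with w≈1.53211

max w = 1.532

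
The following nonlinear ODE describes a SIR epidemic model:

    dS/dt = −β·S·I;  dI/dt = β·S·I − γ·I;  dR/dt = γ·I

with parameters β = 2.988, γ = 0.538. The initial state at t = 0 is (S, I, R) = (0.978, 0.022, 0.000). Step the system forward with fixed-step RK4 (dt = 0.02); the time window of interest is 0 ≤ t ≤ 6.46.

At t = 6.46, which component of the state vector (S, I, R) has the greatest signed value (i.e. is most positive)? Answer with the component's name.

largest component: R

t=0.000: state=(0.978, 0.022, 0.000)
step 1 (dt=0.02): k1=(-0.064, 0.052, 0.012), k2=(-0.066, 0.054, 0.012), k3=(-0.066, 0.054, 0.012), k4=(-0.067, 0.055, 0.012); state += dt/6·(k1+2k2+2k3+k4)
t=0.020: state=(0.977, 0.023, 0.000)
t=0.040: state=(0.975, 0.024, 0.000)
t=0.060: state=(0.974, 0.025, 0.001)
continuing one RK4 step at a time; state shown every 25 steps (Δt=0.5):
t=0.500: state=(0.919, 0.070, 0.011)
t=1.000: state=(0.765, 0.191, 0.044)
t=1.500: state=(0.501, 0.379, 0.120)
t=2.000: state=(0.255, 0.503, 0.242)
t=2.500: state=(0.119, 0.502, 0.379)
t=3.000: state=(0.059, 0.435, 0.506)
t=3.500: state=(0.033, 0.355, 0.612)
t=4.000: state=(0.020, 0.282, 0.698)
t=4.500: state=(0.014, 0.221, 0.765)
t=5.000: state=(0.010, 0.172, 0.818)
t=5.500: state=(0.008, 0.133, 0.859)
t=6.000: state=(0.007, 0.103, 0.890)
t=6.460: state=(0.006, 0.081, 0.913)
compare at T: S=0.006, I=0.081, R=0.913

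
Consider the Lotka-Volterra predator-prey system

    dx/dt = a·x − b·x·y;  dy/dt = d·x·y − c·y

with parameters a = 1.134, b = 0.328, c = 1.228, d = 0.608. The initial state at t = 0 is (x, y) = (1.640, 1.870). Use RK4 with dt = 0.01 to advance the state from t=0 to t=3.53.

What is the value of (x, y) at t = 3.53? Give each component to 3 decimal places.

t=0.000: state=(1.640, 1.870)
step 1 (dt=0.01): k1=(0.854, -0.432), k2=(0.857, -0.426), k3=(0.857, -0.426), k4=(0.861, -0.421); state += dt/6·(k1+2k2+2k3+k4)
t=0.010: state=(1.649, 1.866)
t=0.020: state=(1.657, 1.862)
t=0.030: state=(1.666, 1.858)
continuing one RK4 step at a time; state shown every 20 steps (Δt=0.2):
t=0.200: state=(1.824, 1.805)
t=0.400: state=(2.035, 1.785)
t=0.600: state=(2.269, 1.814)
t=0.800: state=(2.522, 1.898)
t=1.000: state=(2.780, 2.050)
t=1.200: state=(3.028, 2.283)
t=1.400: state=(3.237, 2.615)
t=1.600: state=(3.373, 3.060)
t=1.800: state=(3.401, 3.618)
t=2.000: state=(3.296, 4.259)
t=2.200: state=(3.061, 4.909)
t=2.400: state=(2.730, 5.465)
t=2.600: state=(2.362, 5.827)
t=2.800: state=(2.012, 5.944)
t=3.000: state=(1.713, 5.828)
t=3.200: state=(1.480, 5.532)
t=3.400: state=(1.308, 5.124)
t=3.530: state=(1.226, 4.827)

(x, y) = (1.226, 4.827)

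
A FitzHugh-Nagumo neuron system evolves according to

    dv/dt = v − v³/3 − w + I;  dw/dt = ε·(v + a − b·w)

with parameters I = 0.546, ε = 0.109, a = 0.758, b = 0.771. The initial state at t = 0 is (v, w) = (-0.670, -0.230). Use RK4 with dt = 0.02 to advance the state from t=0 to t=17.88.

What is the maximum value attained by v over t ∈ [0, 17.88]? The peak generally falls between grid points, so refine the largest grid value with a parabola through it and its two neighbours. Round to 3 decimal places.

max v = 1.814

t=0.000: state=(-0.670, -0.230)
step 1 (dt=0.02): k1=(0.206, 0.029), k2=(0.207, 0.029), k3=(0.207, 0.029), k4=(0.208, 0.029); state += dt/6·(k1+2k2+2k3+k4)
t=0.020: state=(-0.666, -0.229)
t=0.040: state=(-0.662, -0.229)
t=0.060: state=(-0.657, -0.228)
continuing one RK4 step at a time; state shown every 50 steps (Δt=1):
t=1.000: state=(-0.402, -0.189)
t=2.000: state=(0.134, -0.112)
t=3.000: state=(1.208, 0.043)
t=4.000: state=(1.795, 0.286)
t=5.000: state=(1.779, 0.531)
t=6.000: state=(1.682, 0.748)
t=7.000: state=(1.572, 0.937)
t=8.000: state=(1.454, 1.099)
t=9.000: state=(1.324, 1.235)
t=10.000: state=(1.174, 1.345)
t=11.000: state=(0.986, 1.429)
t=12.000: state=(0.717, 1.483)
t=13.000: state=(0.216, 1.495)
t=14.000: state=(-0.954, 1.422)
t=15.000: state=(-1.914, 1.223)
t=16.000: state=(-1.946, 0.999)
t=17.000: state=(-1.877, 0.798)
t=17.880: state=(-1.811, 0.641)
largest grid value and its neighbours: v(4.320)=1.81390, v(4.340)=1.81393, v(4.360)=1.81385
parabola through these three points peaks at t≈4.335 with v≈1.81393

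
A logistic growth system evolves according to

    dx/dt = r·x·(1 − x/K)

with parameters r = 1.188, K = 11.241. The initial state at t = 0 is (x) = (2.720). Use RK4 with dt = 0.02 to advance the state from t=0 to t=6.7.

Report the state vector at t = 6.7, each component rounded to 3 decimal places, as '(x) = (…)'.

(x) = (11.229)

t=0.000: state=(2.720)
step 1 (dt=0.02): k1=(2.449), k2=(2.464), k3=(2.465), k4=(2.479); state += dt/6·(k1+2k2+2k3+k4)
t=0.020: state=(2.769)
t=0.040: state=(2.819)
t=0.060: state=(2.870)
continuing one RK4 step at a time; state shown every 25 steps (Δt=0.5):
t=0.500: state=(4.118)
t=1.000: state=(5.750)
t=1.500: state=(7.360)
t=2.000: state=(8.707)
t=2.500: state=(9.685)
t=3.000: state=(10.325)
t=3.500: state=(10.716)
t=4.000: state=(10.945)
t=4.500: state=(11.076)
t=5.000: state=(11.149)
t=5.500: state=(11.190)
t=6.000: state=(11.213)
t=6.500: state=(11.225)
t=6.700: state=(11.229)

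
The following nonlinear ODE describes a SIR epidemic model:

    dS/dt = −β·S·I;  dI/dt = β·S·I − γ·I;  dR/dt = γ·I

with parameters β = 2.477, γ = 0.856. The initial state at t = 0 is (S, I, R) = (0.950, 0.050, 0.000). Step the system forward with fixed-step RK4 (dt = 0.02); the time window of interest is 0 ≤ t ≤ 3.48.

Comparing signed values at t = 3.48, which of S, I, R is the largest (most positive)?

t=0.000: state=(0.950, 0.050, 0.000)
step 1 (dt=0.02): k1=(-0.118, 0.075, 0.043), k2=(-0.119, 0.076, 0.043), k3=(-0.119, 0.076, 0.043), k4=(-0.121, 0.077, 0.044); state += dt/6·(k1+2k2+2k3+k4)
t=0.020: state=(0.948, 0.052, 0.001)
t=0.040: state=(0.945, 0.053, 0.002)
t=0.060: state=(0.943, 0.055, 0.003)
continuing one RK4 step at a time; state shown every 10 steps (Δt=0.2):
t=0.200: state=(0.923, 0.067, 0.010)
t=0.400: state=(0.888, 0.088, 0.023)
t=0.600: state=(0.845, 0.115, 0.041)
t=0.800: state=(0.792, 0.145, 0.063)
t=1.000: state=(0.732, 0.178, 0.090)
t=1.200: state=(0.664, 0.212, 0.124)
t=1.400: state=(0.593, 0.244, 0.163)
t=1.600: state=(0.522, 0.271, 0.207)
t=1.800: state=(0.454, 0.291, 0.255)
t=2.000: state=(0.392, 0.302, 0.306)
t=2.200: state=(0.337, 0.305, 0.358)
t=2.400: state=(0.290, 0.300, 0.410)
t=2.600: state=(0.251, 0.289, 0.461)
t=2.800: state=(0.218, 0.273, 0.509)
t=3.000: state=(0.191, 0.255, 0.554)
t=3.200: state=(0.169, 0.235, 0.596)
t=3.400: state=(0.152, 0.214, 0.634)
t=3.480: state=(0.145, 0.206, 0.649)
compare at T: S=0.145, I=0.206, R=0.649

largest component: R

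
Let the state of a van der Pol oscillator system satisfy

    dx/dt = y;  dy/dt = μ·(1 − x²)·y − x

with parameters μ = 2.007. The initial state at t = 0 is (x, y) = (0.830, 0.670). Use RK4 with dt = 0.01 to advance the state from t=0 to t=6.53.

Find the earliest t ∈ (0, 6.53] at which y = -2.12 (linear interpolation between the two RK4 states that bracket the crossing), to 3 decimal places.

t = 1.976

t=0.000: state=(0.830, 0.670)
step 1 (dt=0.01): k1=(0.670, -0.412), k2=(0.668, -0.424), k3=(0.668, -0.424), k4=(0.666, -0.436); state += dt/6·(k1+2k2+2k3+k4)
t=0.010: state=(0.837, 0.666)
t=0.020: state=(0.843, 0.661)
t=0.030: state=(0.850, 0.657)
continuing one RK4 step at a time; state shown every 25 steps (Δt=0.25):
t=0.250: state=(0.979, 0.497)
t=0.500: state=(1.071, 0.230)
t=0.750: state=(1.093, -0.049)
t=1.000: state=(1.048, -0.305)
t=1.250: state=(0.940, -0.557)
t=1.500: state=(0.765, -0.868)
t=1.750: state=(0.492, -1.355)
t=1.970: state=(0.120, -2.094)
next step: t=1.980: state=(0.099, -2.137) — y has crossed -2.12
linear interpolation between t=1.970 (-2.09368) and t=1.980 (-2.13671) → t≈1.976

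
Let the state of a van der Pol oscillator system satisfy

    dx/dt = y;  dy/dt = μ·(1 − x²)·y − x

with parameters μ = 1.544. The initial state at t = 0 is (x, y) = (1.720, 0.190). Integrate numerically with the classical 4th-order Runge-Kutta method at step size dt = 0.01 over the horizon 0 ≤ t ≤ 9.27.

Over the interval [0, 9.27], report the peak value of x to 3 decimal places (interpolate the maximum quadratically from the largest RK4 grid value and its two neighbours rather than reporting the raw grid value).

t=0.000: state=(1.720, 0.190)
step 1 (dt=0.01): k1=(0.190, -2.295), k2=(0.179, -2.262), k3=(0.179, -2.262), k4=(0.167, -2.229); state += dt/6·(k1+2k2+2k3+k4)
t=0.010: state=(1.722, 0.167)
t=0.020: state=(1.723, 0.145)
t=0.030: state=(1.725, 0.124)
continuing one RK4 step at a time; state shown every 50 steps (Δt=0.5):
t=0.500: state=(1.630, -0.410)
t=1.000: state=(1.364, -0.650)
t=1.500: state=(0.960, -1.011)
t=2.000: state=(0.256, -1.976)
t=2.500: state=(-1.134, -3.173)
t=3.000: state=(-1.996, -0.312)
t=3.500: state=(-1.924, 0.365)
t=4.000: state=(-1.705, 0.499)
t=4.500: state=(-1.422, 0.648)
t=5.000: state=(-1.032, 0.956)
t=5.500: state=(-0.382, 1.794)
t=6.000: state=(0.926, 3.274)
t=6.500: state=(1.972, 0.564)
t=7.000: state=(1.949, -0.337)
t=7.500: state=(1.740, -0.483)
t=8.000: state=(1.466, -0.622)
t=8.500: state=(1.097, -0.895)
t=9.000: state=(0.501, -1.615)
t=9.270: state=(-0.039, -2.452)
largest grid value and its neighbours: x(6.670)=2.01561, x(6.680)=2.01573, x(6.690)=2.01564
parabola through these three points peaks at t≈6.681 with x≈2.01573

max x = 2.016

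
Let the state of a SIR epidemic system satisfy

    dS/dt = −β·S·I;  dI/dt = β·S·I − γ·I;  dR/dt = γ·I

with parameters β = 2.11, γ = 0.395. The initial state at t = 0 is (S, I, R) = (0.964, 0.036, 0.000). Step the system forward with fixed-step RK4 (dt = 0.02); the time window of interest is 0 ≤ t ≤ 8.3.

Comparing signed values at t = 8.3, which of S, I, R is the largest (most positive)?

t=0.000: state=(0.964, 0.036, 0.000)
step 1 (dt=0.02): k1=(-0.073, 0.059, 0.014), k2=(-0.074, 0.060, 0.014), k3=(-0.074, 0.060, 0.014), k4=(-0.076, 0.061, 0.015); state += dt/6·(k1+2k2+2k3+k4)
t=0.020: state=(0.963, 0.037, 0.000)
t=0.040: state=(0.961, 0.038, 0.001)
t=0.060: state=(0.959, 0.040, 0.001)
continuing one RK4 step at a time; state shown every 25 steps (Δt=0.5):
t=0.500: state=(0.909, 0.080, 0.011)
t=1.000: state=(0.804, 0.162, 0.034)
t=1.500: state=(0.636, 0.286, 0.078)
t=2.000: state=(0.439, 0.414, 0.147)
t=2.500: state=(0.271, 0.492, 0.238)
t=3.000: state=(0.159, 0.504, 0.337)
t=3.500: state=(0.095, 0.471, 0.434)
t=4.000: state=(0.059, 0.419, 0.522)
t=4.500: state=(0.039, 0.362, 0.599)
t=5.000: state=(0.028, 0.307, 0.665)
t=5.500: state=(0.021, 0.259, 0.721)
t=6.000: state=(0.016, 0.216, 0.768)
t=6.500: state=(0.013, 0.180, 0.807)
t=7.000: state=(0.011, 0.150, 0.839)
t=7.500: state=(0.009, 0.124, 0.866)
t=8.000: state=(0.008, 0.103, 0.889)
t=8.300: state=(0.008, 0.092, 0.900)
compare at T: S=0.008, I=0.092, R=0.900

largest component: R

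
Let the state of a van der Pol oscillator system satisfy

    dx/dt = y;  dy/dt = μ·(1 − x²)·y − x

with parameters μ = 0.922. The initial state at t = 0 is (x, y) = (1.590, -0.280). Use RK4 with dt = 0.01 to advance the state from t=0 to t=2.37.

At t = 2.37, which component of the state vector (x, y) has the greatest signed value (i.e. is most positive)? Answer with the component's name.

t=0.000: state=(1.590, -0.280)
step 1 (dt=0.01): k1=(-0.280, -1.196), k2=(-0.286, -1.187), k3=(-0.286, -1.187), k4=(-0.292, -1.178); state += dt/6·(k1+2k2+2k3+k4)
t=0.010: state=(1.587, -0.292)
t=0.020: state=(1.584, -0.304)
t=0.030: state=(1.581, -0.315)
continuing one RK4 step at a time; state shown every 10 steps (Δt=0.1):
t=0.100: state=(1.556, -0.392)
t=0.200: state=(1.512, -0.490)
t=0.300: state=(1.459, -0.579)
t=0.400: state=(1.397, -0.662)
t=0.500: state=(1.326, -0.743)
t=0.600: state=(1.248, -0.825)
t=0.700: state=(1.161, -0.909)
t=0.800: state=(1.066, -0.999)
t=0.900: state=(0.961, -1.098)
t=1.000: state=(0.846, -1.208)
t=1.100: state=(0.719, -1.331)
t=1.200: state=(0.579, -1.471)
t=1.300: state=(0.424, -1.628)
t=1.400: state=(0.253, -1.801)
t=1.500: state=(0.064, -1.987)
t=1.600: state=(-0.144, -2.174)
t=1.700: state=(-0.371, -2.342)
t=1.800: state=(-0.611, -2.460)
t=1.900: state=(-0.860, -2.491)
t=2.000: state=(-1.105, -2.399)
t=2.100: state=(-1.335, -2.173)
t=2.200: state=(-1.536, -1.832)
t=2.300: state=(-1.699, -1.426)
t=2.370: state=(-1.789, -1.135)
compare at T: x=-1.789, y=-1.135

largest component: y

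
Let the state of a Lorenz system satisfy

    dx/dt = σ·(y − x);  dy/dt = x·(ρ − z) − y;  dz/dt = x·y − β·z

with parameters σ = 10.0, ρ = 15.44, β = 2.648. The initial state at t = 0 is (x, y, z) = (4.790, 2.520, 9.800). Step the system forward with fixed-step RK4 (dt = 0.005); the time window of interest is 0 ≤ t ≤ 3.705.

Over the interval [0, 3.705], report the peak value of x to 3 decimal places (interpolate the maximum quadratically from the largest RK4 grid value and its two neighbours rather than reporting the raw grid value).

max x = 8.994

t=0.000: state=(4.790, 2.520, 9.800)
step 1 (dt=0.005): k1=(-22.700, 24.496, -13.880), k2=(-21.520, 24.279, -13.641), k3=(-21.555, 24.293, -13.637), k4=(-20.408, 24.086, -13.402); state += dt/6·(k1+2k2+2k3+k4)
t=0.005: state=(4.682, 2.641, 9.732)
t=0.010: state=(4.586, 2.761, 9.666)
t=0.015: state=(4.500, 2.879, 9.602)
continuing one RK4 step at a time; state shown every 40 steps (Δt=0.2):
t=0.200: state=(5.447, 7.227, 9.366)
t=0.400: state=(8.932, 9.485, 16.442)
t=0.600: state=(6.043, 3.794, 17.580)
t=0.800: state=(3.549, 3.352, 12.498)
t=1.000: state=(4.703, 5.965, 10.200)
t=1.200: state=(7.814, 9.101, 14.003)
t=1.400: state=(7.258, 5.581, 17.820)
t=1.600: state=(4.403, 3.717, 14.100)
t=1.800: state=(4.630, 5.432, 11.275)
t=2.000: state=(7.001, 8.240, 13.121)
t=2.200: state=(7.544, 6.624, 17.086)
t=2.400: state=(5.153, 4.270, 14.993)
t=2.600: state=(4.790, 5.255, 12.209)
t=2.800: state=(6.518, 7.548, 12.947)
t=3.000: state=(7.429, 7.026, 16.257)
t=3.200: state=(5.686, 4.823, 15.384)
t=3.400: state=(5.026, 5.250, 12.935)
t=3.600: state=(6.242, 7.058, 13.044)
t=3.705: state=(6.992, 7.514, 14.378)
largest grid value and its neighbours: x(0.415)=8.98716, x(0.420)=8.99312, x(0.425)=8.99270
parabola through these three points peaks at t≈0.422 with x≈8.99373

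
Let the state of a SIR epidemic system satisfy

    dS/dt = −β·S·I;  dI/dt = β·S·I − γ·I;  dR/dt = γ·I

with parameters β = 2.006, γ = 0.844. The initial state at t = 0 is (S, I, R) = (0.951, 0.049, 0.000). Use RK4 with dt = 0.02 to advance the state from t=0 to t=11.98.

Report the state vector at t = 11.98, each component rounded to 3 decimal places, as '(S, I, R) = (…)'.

t=0.000: state=(0.951, 0.049, 0.000)
step 1 (dt=0.02): k1=(-0.093, 0.052, 0.041), k2=(-0.094, 0.053, 0.042), k3=(-0.094, 0.053, 0.042), k4=(-0.095, 0.053, 0.042); state += dt/6·(k1+2k2+2k3+k4)
t=0.020: state=(0.949, 0.050, 0.001)
t=0.040: state=(0.947, 0.051, 0.002)
t=0.060: state=(0.945, 0.052, 0.003)
continuing one RK4 step at a time; state shown every 25 steps (Δt=0.5):
t=0.500: state=(0.892, 0.081, 0.027)
t=1.000: state=(0.805, 0.125, 0.070)
t=1.500: state=(0.693, 0.174, 0.133)
t=2.000: state=(0.569, 0.215, 0.216)
t=2.500: state=(0.454, 0.235, 0.312)
t=3.000: state=(0.358, 0.231, 0.411)
t=3.500: state=(0.287, 0.209, 0.504)
t=4.000: state=(0.236, 0.178, 0.586)
t=4.500: state=(0.201, 0.145, 0.654)
t=5.000: state=(0.177, 0.115, 0.709)
t=5.500: state=(0.159, 0.089, 0.751)
t=6.000: state=(0.147, 0.068, 0.784)
t=6.500: state=(0.139, 0.052, 0.810)
t=7.000: state=(0.133, 0.039, 0.829)
t=7.500: state=(0.128, 0.029, 0.843)
t=8.000: state=(0.125, 0.022, 0.853)
t=8.500: state=(0.123, 0.016, 0.861)
t=9.000: state=(0.121, 0.012, 0.867)
t=9.500: state=(0.120, 0.009, 0.871)
t=10.000: state=(0.119, 0.006, 0.875)
t=10.500: state=(0.118, 0.005, 0.877)
t=11.000: state=(0.118, 0.004, 0.879)
t=11.500: state=(0.117, 0.003, 0.880)
t=11.980: state=(0.117, 0.002, 0.881)

(S, I, R) = (0.117, 0.002, 0.881)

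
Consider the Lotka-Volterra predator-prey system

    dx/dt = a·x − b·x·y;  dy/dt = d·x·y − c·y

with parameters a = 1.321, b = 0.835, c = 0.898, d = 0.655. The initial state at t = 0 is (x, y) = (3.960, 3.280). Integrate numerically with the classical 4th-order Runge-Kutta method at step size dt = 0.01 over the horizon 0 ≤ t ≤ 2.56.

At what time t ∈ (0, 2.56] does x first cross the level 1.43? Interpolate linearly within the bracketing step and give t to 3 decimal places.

t = 0.459

t=0.000: state=(3.960, 3.280)
step 1 (dt=0.01): k1=(-5.614, 5.562), k2=(-5.666, 5.549), k3=(-5.665, 5.548), k4=(-5.715, 5.533); state += dt/6·(k1+2k2+2k3+k4)
t=0.010: state=(3.903, 3.335)
t=0.020: state=(3.846, 3.391)
t=0.030: state=(3.787, 3.445)
continuing one RK4 step at a time; state shown every 10 steps (Δt=0.1):
t=0.100: state=(3.360, 3.812)
t=0.200: state=(2.736, 4.254)
t=0.300: state=(2.158, 4.563)
t=0.400: state=(1.670, 4.725)
t=0.450: state=(1.463, 4.755)
next step: t=0.460: state=(1.425, 4.758) — x has crossed 1.43
linear interpolation between t=0.450 (1.46333) and t=0.460 (1.42505) → t≈0.459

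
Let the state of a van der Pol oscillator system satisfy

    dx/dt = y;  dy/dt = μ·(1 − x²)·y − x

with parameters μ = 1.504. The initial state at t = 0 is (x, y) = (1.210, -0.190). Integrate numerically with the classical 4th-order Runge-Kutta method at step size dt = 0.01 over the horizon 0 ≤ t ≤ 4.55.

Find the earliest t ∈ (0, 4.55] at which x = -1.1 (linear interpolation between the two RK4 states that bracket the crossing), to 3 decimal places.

t=0.000: state=(1.210, -0.190)
step 1 (dt=0.01): k1=(-0.190, -1.077), k2=(-0.195, -1.073), k3=(-0.195, -1.073), k4=(-0.201, -1.069); state += dt/6·(k1+2k2+2k3+k4)
t=0.010: state=(1.208, -0.201)
t=0.020: state=(1.206, -0.211)
t=0.030: state=(1.204, -0.222)
continuing one RK4 step at a time; state shown every 20 steps (Δt=0.2):
t=0.200: state=(1.151, -0.392)
t=0.400: state=(1.054, -0.581)
t=0.600: state=(0.918, -0.785)
t=0.800: state=(0.737, -1.036)
t=1.000: state=(0.497, -1.382)
t=1.200: state=(0.174, -1.878)
t=1.400: state=(-0.264, -2.519)
t=1.600: state=(-0.823, -2.982)
t=1.690: state=(-1.091, -2.927)
next step: t=1.700: state=(-1.120, -2.906) — x has crossed -1.1
linear interpolation between t=1.690 (-1.09074) and t=1.700 (-1.11991) → t≈1.693

t = 1.693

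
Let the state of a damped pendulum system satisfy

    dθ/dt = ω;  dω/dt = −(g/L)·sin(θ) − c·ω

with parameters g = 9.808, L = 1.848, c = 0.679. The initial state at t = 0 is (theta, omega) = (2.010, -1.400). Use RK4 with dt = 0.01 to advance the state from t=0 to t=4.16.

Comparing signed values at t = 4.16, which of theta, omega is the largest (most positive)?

largest component: omega

t=0.000: state=(2.010, -1.400)
step 1 (dt=0.01): k1=(-1.400, -3.853), k2=(-1.419, -3.856), k3=(-1.419, -3.856), k4=(-1.439, -3.858); state += dt/6·(k1+2k2+2k3+k4)
t=0.010: state=(1.996, -1.439)
t=0.020: state=(1.981, -1.477)
t=0.030: state=(1.966, -1.516)
continuing one RK4 step at a time; state shown every 20 steps (Δt=0.2):
t=0.200: state=(1.653, -2.174)
t=0.400: state=(1.145, -2.866)
t=0.600: state=(0.528, -3.227)
t=0.800: state=(-0.106, -3.011)
t=1.000: state=(-0.640, -2.254)
t=1.200: state=(-0.991, -1.235)
t=1.400: state=(-1.133, -0.203)
t=1.600: state=(-1.079, 0.716)
t=1.800: state=(-0.859, 1.447)
t=2.000: state=(-0.519, 1.895)
t=2.200: state=(-0.127, 1.964)
t=2.400: state=(0.240, 1.649)
t=2.600: state=(0.515, 1.063)
t=2.800: state=(0.658, 0.369)
t=3.000: state=(0.664, -0.296)
t=3.200: state=(0.549, -0.830)
t=3.400: state=(0.346, -1.156)
t=3.600: state=(0.103, -1.228)
t=3.800: state=(-0.129, -1.054)
t=4.000: state=(-0.306, -0.699)
t=4.160: state=(-0.391, -0.348)
compare at T: theta=-0.391, omega=-0.348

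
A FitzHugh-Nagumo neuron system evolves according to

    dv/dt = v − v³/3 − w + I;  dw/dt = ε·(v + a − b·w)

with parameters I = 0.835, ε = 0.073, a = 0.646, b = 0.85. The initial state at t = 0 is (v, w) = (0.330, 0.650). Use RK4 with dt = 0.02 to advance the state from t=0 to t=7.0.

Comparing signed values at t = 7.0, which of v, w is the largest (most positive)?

largest component: v

t=0.000: state=(0.330, 0.650)
step 1 (dt=0.02): k1=(0.503, 0.031), k2=(0.507, 0.031), k3=(0.507, 0.031), k4=(0.511, 0.032); state += dt/6·(k1+2k2+2k3+k4)
t=0.020: state=(0.340, 0.651)
t=0.040: state=(0.350, 0.651)
t=0.060: state=(0.361, 0.652)
continuing one RK4 step at a time; state shown every 25 steps (Δt=0.5):
t=0.500: state=(0.635, 0.670)
t=1.000: state=(1.024, 0.703)
t=1.500: state=(1.382, 0.748)
t=2.000: state=(1.595, 0.803)
t=2.500: state=(1.678, 0.860)
t=3.000: state=(1.692, 0.918)
t=3.500: state=(1.680, 0.974)
t=4.000: state=(1.657, 1.027)
t=4.500: state=(1.630, 1.078)
t=5.000: state=(1.601, 1.126)
t=5.500: state=(1.572, 1.172)
t=6.000: state=(1.542, 1.216)
t=6.500: state=(1.511, 1.257)
t=7.000: state=(1.481, 1.295)
compare at T: v=1.481, w=1.295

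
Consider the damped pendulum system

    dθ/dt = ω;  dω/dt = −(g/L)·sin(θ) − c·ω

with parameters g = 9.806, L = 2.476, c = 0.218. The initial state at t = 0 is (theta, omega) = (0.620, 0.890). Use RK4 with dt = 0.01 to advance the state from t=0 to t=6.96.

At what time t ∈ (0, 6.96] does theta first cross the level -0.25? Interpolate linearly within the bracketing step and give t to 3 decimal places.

t = 1.371

t=0.000: state=(0.620, 0.890)
step 1 (dt=0.01): k1=(0.890, -2.495), k2=(0.878, -2.507), k3=(0.877, -2.507), k4=(0.865, -2.518); state += dt/6·(k1+2k2+2k3+k4)
t=0.010: state=(0.629, 0.865)
t=0.020: state=(0.637, 0.840)
t=0.030: state=(0.646, 0.814)
continuing one RK4 step at a time; state shown every 25 steps (Δt=0.25):
t=0.250: state=(0.760, 0.219)
t=0.500: state=(0.729, -0.455)
t=0.750: state=(0.542, -1.011)
t=1.000: state=(0.244, -1.330)
t=1.250: state=(-0.096, -1.329)
t=1.370: state=(-0.249, -1.213)
next step: t=1.380: state=(-0.261, -1.201) — theta has crossed -0.25
linear interpolation between t=1.370 (-0.24878) and t=1.380 (-0.26085) → t≈1.371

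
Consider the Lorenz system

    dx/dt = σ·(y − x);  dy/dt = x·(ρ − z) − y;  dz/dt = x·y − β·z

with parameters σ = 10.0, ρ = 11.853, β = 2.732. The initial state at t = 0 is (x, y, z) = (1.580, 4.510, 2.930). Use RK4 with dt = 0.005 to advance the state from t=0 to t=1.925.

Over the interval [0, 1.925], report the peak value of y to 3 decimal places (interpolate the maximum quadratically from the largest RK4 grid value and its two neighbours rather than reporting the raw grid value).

max y = 10.447

t=0.000: state=(1.580, 4.510, 2.930)
step 1 (dt=0.005): k1=(29.300, 9.588, -0.879), k2=(28.807, 10.222, -0.503), k3=(28.835, 10.207, -0.509), k4=(28.369, 10.828, -0.134); state += dt/6·(k1+2k2+2k3+k4)
t=0.005: state=(1.724, 4.561, 2.927)
t=0.010: state=(1.864, 4.618, 2.929)
t=0.015: state=(2.000, 4.681, 2.934)
continuing one RK4 step at a time; state shown every 20 steps (Δt=0.1):
t=0.100: state=(4.059, 6.452, 3.637)
t=0.200: state=(6.631, 9.315, 6.564)
t=0.300: state=(8.894, 10.304, 12.049)
t=0.400: state=(8.747, 7.009, 16.224)
t=0.500: state=(6.134, 3.189, 15.589)
t=0.600: state=(3.637, 1.752, 12.826)
t=0.700: state=(2.379, 1.673, 10.176)
t=0.800: state=(2.066, 2.082, 8.094)
t=0.900: state=(2.330, 2.824, 6.622)
t=1.000: state=(3.049, 4.000, 5.838)
t=1.100: state=(4.248, 5.693, 5.998)
t=1.200: state=(5.881, 7.627, 7.570)
t=1.300: state=(7.455, 8.653, 10.681)
t=1.400: state=(7.886, 7.443, 13.743)
t=1.500: state=(6.702, 4.994, 14.454)
t=1.600: state=(4.965, 3.394, 13.066)
t=1.700: state=(3.766, 2.964, 11.102)
t=1.800: state=(3.330, 3.227, 9.379)
t=1.900: state=(3.502, 3.927, 8.190)
t=1.925: state=(3.623, 4.161, 7.997)
largest grid value and its neighbours: y(0.270)=10.43828, y(0.275)=10.44669, y(0.280)=10.44312
parabola through these three points peaks at t≈0.276 with y≈10.44693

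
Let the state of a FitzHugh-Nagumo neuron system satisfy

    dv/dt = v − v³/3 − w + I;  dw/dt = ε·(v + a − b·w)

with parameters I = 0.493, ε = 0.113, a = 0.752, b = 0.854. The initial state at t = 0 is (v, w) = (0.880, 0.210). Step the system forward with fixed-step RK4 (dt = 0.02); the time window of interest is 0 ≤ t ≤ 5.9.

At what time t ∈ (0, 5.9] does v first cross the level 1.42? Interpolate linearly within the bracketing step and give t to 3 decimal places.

t=0.000: state=(0.880, 0.210)
step 1 (dt=0.02): k1=(0.936, 0.164), k2=(0.936, 0.165), k3=(0.936, 0.165), k4=(0.936, 0.166); state += dt/6·(k1+2k2+2k3+k4)
t=0.020: state=(0.899, 0.213)
t=0.040: state=(0.917, 0.217)
t=0.060: state=(0.936, 0.220)
continuing one RK4 step at a time; state shown every 10 steps (Δt=0.2):
t=0.200: state=(1.066, 0.245)
t=0.400: state=(1.240, 0.283)
t=0.600: state=(1.388, 0.324)
t=0.640: state=(1.414, 0.332)
next step: t=0.660: state=(1.427, 0.336) — v has crossed 1.42
linear interpolation between t=0.640 (1.41422) and t=0.660 (1.42670) → t≈0.649

t = 0.649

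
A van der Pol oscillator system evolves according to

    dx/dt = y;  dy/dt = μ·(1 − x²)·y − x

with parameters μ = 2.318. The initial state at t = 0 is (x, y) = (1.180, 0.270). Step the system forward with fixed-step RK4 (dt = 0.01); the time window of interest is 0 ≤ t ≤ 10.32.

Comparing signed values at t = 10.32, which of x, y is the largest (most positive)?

t=0.000: state=(1.180, 0.270)
step 1 (dt=0.01): k1=(0.270, -1.426), k2=(0.263, -1.422), k3=(0.263, -1.422), k4=(0.256, -1.419); state += dt/6·(k1+2k2+2k3+k4)
t=0.010: state=(1.183, 0.256)
t=0.020: state=(1.185, 0.242)
t=0.030: state=(1.187, 0.228)
continuing one RK4 step at a time; state shown every 50 steps (Δt=0.5):
t=0.500: state=(1.159, -0.309)
t=1.000: state=(0.890, -0.796)
t=1.500: state=(0.243, -2.070)
t=2.000: state=(-1.421, -3.446)
t=2.500: state=(-1.998, 0.088)
t=3.000: state=(-1.879, 0.300)
t=3.500: state=(-1.715, 0.354)
t=4.000: state=(-1.520, 0.433)
t=4.500: state=(-1.271, 0.583)
t=5.000: state=(-0.900, 0.971)
t=5.500: state=(-0.127, 2.488)
t=6.000: state=(1.651, 2.765)
t=6.500: state=(2.010, -0.168)
t=7.000: state=(1.879, -0.303)
t=7.500: state=(1.716, -0.354)
t=8.000: state=(1.521, -0.432)
t=8.500: state=(1.272, -0.583)
t=9.000: state=(0.901, -0.969)
t=9.500: state=(0.131, -2.480)
t=10.000: state=(-1.648, -2.783)
t=10.320: state=(-2.018, -0.138)
compare at T: x=-2.018, y=-0.138

largest component: y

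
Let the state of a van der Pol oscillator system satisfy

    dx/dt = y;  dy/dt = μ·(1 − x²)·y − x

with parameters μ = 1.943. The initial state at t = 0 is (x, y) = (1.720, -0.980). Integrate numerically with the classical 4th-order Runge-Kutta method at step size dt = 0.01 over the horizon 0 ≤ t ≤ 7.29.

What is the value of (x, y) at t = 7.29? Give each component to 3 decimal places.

(x, y) = (1.693, -0.421)

t=0.000: state=(1.720, -0.980)
step 1 (dt=0.01): k1=(-0.980, 2.009), k2=(-0.970, 1.944), k3=(-0.970, 1.946), k4=(-0.961, 1.883); state += dt/6·(k1+2k2+2k3+k4)
t=0.010: state=(1.710, -0.961)
t=0.020: state=(1.701, -0.942)
t=0.030: state=(1.691, -0.925)
continuing one RK4 step at a time; state shown every 25 steps (Δt=0.25):
t=0.250: state=(1.514, -0.735)
t=0.500: state=(1.334, -0.730)
t=0.750: state=(1.140, -0.839)
t=1.000: state=(0.904, -1.074)
t=1.250: state=(0.584, -1.534)
t=1.500: state=(0.100, -2.437)
t=1.750: state=(-0.670, -3.673)
t=2.000: state=(-1.559, -2.859)
t=2.250: state=(-1.976, -0.670)
t=2.500: state=(-2.024, 0.110)
t=2.750: state=(-1.969, 0.290)
t=3.000: state=(-1.888, 0.347)
t=3.250: state=(-1.797, 0.383)
t=3.500: state=(-1.696, 0.420)
t=3.750: state=(-1.586, 0.467)
t=4.000: state=(-1.462, 0.529)
t=4.250: state=(-1.319, 0.618)
t=4.500: state=(-1.149, 0.753)
t=4.750: state=(-0.935, 0.978)
t=5.000: state=(-0.645, 1.385)
t=5.250: state=(-0.211, 2.172)
t=5.500: state=(0.484, 3.415)
t=5.750: state=(1.387, 3.281)
t=6.000: state=(1.922, 1.024)
t=6.250: state=(2.019, -0.019)
t=6.500: state=(1.976, -0.269)
t=6.750: state=(1.899, -0.339)
t=7.000: state=(1.809, -0.378)
t=7.250: state=(1.710, -0.415)
t=7.290: state=(1.693, -0.421)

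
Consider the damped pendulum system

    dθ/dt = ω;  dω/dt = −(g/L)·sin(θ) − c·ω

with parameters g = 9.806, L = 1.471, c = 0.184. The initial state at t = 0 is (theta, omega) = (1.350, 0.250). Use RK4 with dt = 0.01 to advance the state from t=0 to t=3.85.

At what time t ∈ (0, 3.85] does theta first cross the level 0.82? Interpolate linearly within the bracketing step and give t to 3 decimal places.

t = 0.455

t=0.000: state=(1.350, 0.250)
step 1 (dt=0.01): k1=(0.250, -6.550), k2=(0.217, -6.546), k3=(0.217, -6.546), k4=(0.185, -6.541); state += dt/6·(k1+2k2+2k3+k4)
t=0.010: state=(1.352, 0.185)
t=0.020: state=(1.354, 0.119)
t=0.030: state=(1.355, 0.054)
continuing one RK4 step at a time; state shown every 20 steps (Δt=0.2):
t=0.200: state=(1.271, -1.030)
t=0.400: state=(0.947, -2.170)
t=0.450: state=(0.832, -2.408)
next step: t=0.460: state=(0.808, -2.452) — theta has crossed 0.82
linear interpolation between t=0.450 (0.83232) and t=0.460 (0.80801) → t≈0.455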